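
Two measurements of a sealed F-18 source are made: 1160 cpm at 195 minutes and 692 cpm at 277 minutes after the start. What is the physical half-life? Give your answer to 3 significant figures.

110 minutes

Over Δt = 277 − 195 = 82 minutes, the level fell by a factor of 1160/692 ≈ 1.6763.
n = log₂(1.6763) ≈ 0.74528 half-lives, so t½ = 82/0.74528 ≈ 110.03 minutes.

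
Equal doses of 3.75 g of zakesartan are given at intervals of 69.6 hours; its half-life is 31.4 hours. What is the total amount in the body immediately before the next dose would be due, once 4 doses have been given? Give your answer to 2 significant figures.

1.0 g

The 4 doses were given 278.4, 208.8, 139.2, 69.6 hours ago.
Total = 3.75·(1/2)^(278.4/31.4) + 3.75·(1/2)^(208.8/31.4) + 3.75·(1/2)^(139.2/31.4) + 3.75·(1/2)^(69.6/31.4)
      = 0.0080358 + 0.037349 + 0.17359 + 0.80683 ≈ 1.0258 g.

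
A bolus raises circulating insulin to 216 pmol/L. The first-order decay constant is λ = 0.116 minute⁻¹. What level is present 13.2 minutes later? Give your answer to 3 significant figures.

t½ = ln 2 / λ = 0.69315 / 0.116 ≈ 5.9754 minutes.
Number of half-lives: n = 13.2/5.9754 ≈ 2.2091.
Remaining = 216 × (1/2)^2.2091 = 216 × 0.21628 ≈ 46.716 pmol/L.

46.7 pmol/L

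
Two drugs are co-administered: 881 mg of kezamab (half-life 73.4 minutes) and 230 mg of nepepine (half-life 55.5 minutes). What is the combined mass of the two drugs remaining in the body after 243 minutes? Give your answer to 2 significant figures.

kezamab: 881 × (1/2)^(243/73.4) = 881 × (1/2)^3.3106 ≈ 88.793 mg.
nepepine: 230 × (1/2)^(243/55.5) = 230 × (1/2)^4.3784 ≈ 11.059 mg.
Total = 88.793 + 11.059 ≈ 99.852 mg.

100 mg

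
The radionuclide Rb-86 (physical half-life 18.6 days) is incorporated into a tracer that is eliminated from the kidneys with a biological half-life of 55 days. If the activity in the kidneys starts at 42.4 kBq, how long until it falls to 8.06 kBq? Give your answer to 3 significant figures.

1/t_eff = 1/t_phys + 1/t_biol = 1/18.6 + 1/55 = 0.071945 per day.
t_eff = 18.6 × 55 / (18.6 + 55) ≈ 13.899 days.
n = log₂(42.4/8.06) ≈ 2.3952; t = 2.3952 × 13.899 ≈ 33.292 days.

33.3 days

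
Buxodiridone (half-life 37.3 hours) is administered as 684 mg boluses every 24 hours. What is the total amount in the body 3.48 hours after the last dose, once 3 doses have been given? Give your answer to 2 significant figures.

The 3 doses were given 51.48, 27.48, 3.48 hours ago.
Total = 684·(1/2)^(51.48/37.3) + 684·(1/2)^(27.48/37.3) + 684·(1/2)^(3.48/37.3)
      = 262.78 + 410.47 + 641.17 ≈ 1314.4 mg.

1300 mg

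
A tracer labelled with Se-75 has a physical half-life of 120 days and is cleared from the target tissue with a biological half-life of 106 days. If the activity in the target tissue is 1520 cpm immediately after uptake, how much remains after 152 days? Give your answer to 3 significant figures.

234 cpm

1/t_eff = 1/t_phys + 1/t_biol = 1/120 + 1/106 = 0.017767 per day.
t_eff = 120 × 106 / (120 + 106) ≈ 56.283 days.
Remaining = 1520 × (1/2)^(152/56.283) = 1520 × (1/2)^2.7006 ≈ 233.82 cpm.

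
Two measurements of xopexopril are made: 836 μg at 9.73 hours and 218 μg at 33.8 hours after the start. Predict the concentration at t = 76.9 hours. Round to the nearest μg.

20 μg

Over Δt = 33.8 − 9.73 = 24.07 hours, the level fell by a factor of 836/218 ≈ 3.8349.
n = log₂(3.8349) ≈ 1.9392 half-lives, so t½ = 24.07/1.9392 ≈ 12.412 hours.
From t = 33.8 to t = 76.9: 218 × (1/2)^((76.9−33.8)/12.412) ≈ 19.642 μg.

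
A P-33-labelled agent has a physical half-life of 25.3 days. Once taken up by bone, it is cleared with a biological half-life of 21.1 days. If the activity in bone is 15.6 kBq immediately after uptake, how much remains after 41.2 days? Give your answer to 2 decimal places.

1.30 kBq

1/t_eff = 1/t_phys + 1/t_biol = 1/25.3 + 1/21.1 = 0.086919 per day.
t_eff = 25.3 × 21.1 / (25.3 + 21.1) ≈ 11.505 days.
Remaining = 15.6 × (1/2)^(41.2/11.505) = 15.6 × (1/2)^3.5811 ≈ 1.3035 kBq.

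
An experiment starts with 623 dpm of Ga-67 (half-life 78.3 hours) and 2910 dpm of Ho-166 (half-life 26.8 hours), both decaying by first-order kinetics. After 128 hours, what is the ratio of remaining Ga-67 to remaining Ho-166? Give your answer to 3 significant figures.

Ga-67: 623 × (1/2)^(128/78.3) = 623 × (1/2)^1.6347 ≈ 200.62 dpm.
Ho-166: 2910 × (1/2)^(128/26.8) = 2910 × (1/2)^4.7761 ≈ 106.2 dpm.
Ratio ≈ 200.62 / 106.2 ≈ 1.8891.

1.89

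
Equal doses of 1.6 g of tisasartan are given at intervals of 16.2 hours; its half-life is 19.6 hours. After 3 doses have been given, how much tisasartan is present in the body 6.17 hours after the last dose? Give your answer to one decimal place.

The 3 doses were given 38.57, 22.37, 6.17 hours ago.
Total = 1.6·(1/2)^(38.57/19.6) + 1.6·(1/2)^(22.37/19.6) + 1.6·(1/2)^(6.17/19.6)
      = 0.40901 + 0.72535 + 1.2863 ≈ 2.4207 g.

2.4 g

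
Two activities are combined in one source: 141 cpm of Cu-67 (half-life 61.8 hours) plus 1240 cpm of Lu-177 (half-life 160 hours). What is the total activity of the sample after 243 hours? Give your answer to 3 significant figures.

Cu-67: 141 × (1/2)^(243/61.8) = 141 × (1/2)^3.932 ≈ 9.2376 cpm.
Lu-177: 1240 × (1/2)^(243/160) = 1240 × (1/2)^1.5188 ≈ 432.75 cpm.
Total = 9.2376 + 432.75 ≈ 441.98 cpm.

442 cpm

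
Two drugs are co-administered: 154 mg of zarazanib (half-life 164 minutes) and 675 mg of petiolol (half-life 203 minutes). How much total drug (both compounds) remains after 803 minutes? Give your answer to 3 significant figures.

zarazanib: 154 × (1/2)^(803/164) = 154 × (1/2)^4.8963 ≈ 5.171 mg.
petiolol: 675 × (1/2)^(803/203) = 675 × (1/2)^3.9557 ≈ 43.504 mg.
Total = 5.171 + 43.504 ≈ 48.675 mg.

48.7 mg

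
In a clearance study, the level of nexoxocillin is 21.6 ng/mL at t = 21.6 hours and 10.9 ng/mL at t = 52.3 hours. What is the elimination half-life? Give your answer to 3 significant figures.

31.1 hours

Over Δt = 52.3 − 21.6 = 30.7 hours, the level fell by a factor of 21.6/10.9 ≈ 1.9817.
n = log₂(1.9817) ≈ 0.9867 half-lives, so t½ = 30.7/0.9867 ≈ 31.114 hours.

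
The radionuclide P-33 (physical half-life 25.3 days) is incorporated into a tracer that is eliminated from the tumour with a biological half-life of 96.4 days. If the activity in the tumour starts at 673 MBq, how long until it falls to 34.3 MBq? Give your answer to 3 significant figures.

86.1 days

1/t_eff = 1/t_phys + 1/t_biol = 1/25.3 + 1/96.4 = 0.049899 per day.
t_eff = 25.3 × 96.4 / (25.3 + 96.4) ≈ 20.04 days.
n = log₂(673/34.3) ≈ 4.2943; t = 4.2943 × 20.04 ≈ 86.06 days.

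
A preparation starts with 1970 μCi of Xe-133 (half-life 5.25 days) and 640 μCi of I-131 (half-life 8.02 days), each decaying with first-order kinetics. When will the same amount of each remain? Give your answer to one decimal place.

Set 1970·(1/2)^(t/5.25) = 640·(1/2)^(t/8.02).
Taking log₂: log₂(1970/640) = t·(1/5.25 − 1/8.02).
log₂(3.0781) = 1.6221; 1/5.25 − 1/8.02 = 0.065788.
t = 1.6221 / 0.065788 ≈ 24.656 days.

24.7 days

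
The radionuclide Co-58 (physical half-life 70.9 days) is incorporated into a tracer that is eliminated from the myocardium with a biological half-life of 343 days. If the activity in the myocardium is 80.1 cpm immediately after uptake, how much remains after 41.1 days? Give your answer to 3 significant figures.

49.3 cpm

1/t_eff = 1/t_phys + 1/t_biol = 1/70.9 + 1/343 = 0.01702 per day.
t_eff = 70.9 × 343 / (70.9 + 343) ≈ 58.755 days.
Remaining = 80.1 × (1/2)^(41.1/58.755) = 80.1 × (1/2)^0.69951 ≈ 49.324 cpm.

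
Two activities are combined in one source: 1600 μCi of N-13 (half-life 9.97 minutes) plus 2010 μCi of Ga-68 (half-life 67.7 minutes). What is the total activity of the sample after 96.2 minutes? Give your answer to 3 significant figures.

753 μCi

N-13: 1600 × (1/2)^(96.2/9.97) = 1600 × (1/2)^9.6489 ≈ 1.993 μCi.
Ga-68: 2010 × (1/2)^(96.2/67.7) = 2010 × (1/2)^1.421 ≈ 750.65 μCi.
Total = 1.993 + 750.65 ≈ 752.65 μCi.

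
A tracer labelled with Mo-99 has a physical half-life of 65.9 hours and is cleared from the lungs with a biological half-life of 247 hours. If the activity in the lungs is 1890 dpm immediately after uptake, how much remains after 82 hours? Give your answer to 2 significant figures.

1/t_eff = 1/t_phys + 1/t_biol = 1/65.9 + 1/247 = 0.019223 per hour.
t_eff = 65.9 × 247 / (65.9 + 247) ≈ 52.021 hours.
Remaining = 1890 × (1/2)^(82/52.021) = 1890 × (1/2)^1.5763 ≈ 633.8 dpm.

630 dpm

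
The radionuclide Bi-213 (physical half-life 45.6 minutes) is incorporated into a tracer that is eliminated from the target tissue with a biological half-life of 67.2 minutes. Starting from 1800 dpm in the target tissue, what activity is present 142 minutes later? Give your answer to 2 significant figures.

1/t_eff = 1/t_phys + 1/t_biol = 1/45.6 + 1/67.2 = 0.036811 per minute.
t_eff = 45.6 × 67.2 / (45.6 + 67.2) ≈ 27.166 minutes.
Remaining = 1800 × (1/2)^(142/27.166) = 1800 × (1/2)^5.2271 ≈ 48.056 dpm.

48 dpm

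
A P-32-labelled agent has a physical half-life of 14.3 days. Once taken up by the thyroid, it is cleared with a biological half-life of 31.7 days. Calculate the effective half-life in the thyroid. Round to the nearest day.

1/t_eff = 1/t_phys + 1/t_biol = 1/14.3 + 1/31.7 = 0.10148 per day.
t_eff = 14.3 × 31.7 / (14.3 + 31.7) ≈ 9.8546 days.

10 days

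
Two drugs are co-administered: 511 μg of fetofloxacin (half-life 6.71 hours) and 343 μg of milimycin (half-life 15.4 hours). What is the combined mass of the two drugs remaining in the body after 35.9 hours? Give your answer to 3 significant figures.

fetofloxacin: 511 × (1/2)^(35.9/6.71) = 511 × (1/2)^5.3502 ≈ 12.527 μg.
milimycin: 343 × (1/2)^(35.9/15.4) = 343 × (1/2)^2.3312 ≈ 68.162 μg.
Total = 12.527 + 68.162 ≈ 80.689 μg.

80.7 μg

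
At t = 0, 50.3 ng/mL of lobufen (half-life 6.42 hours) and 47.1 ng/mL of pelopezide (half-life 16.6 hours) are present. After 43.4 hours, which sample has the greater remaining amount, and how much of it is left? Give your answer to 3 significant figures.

pelopezide, 7.69 ng/mL

lobufen: 50.3 × (1/2)^6.7601 ≈ 0.46405 ng/mL.
pelopezide: 47.1 × (1/2)^2.6145 ≈ 7.6911 ng/mL.
Pelopezide has more remaining, at ≈ 7.6911 ng/mL.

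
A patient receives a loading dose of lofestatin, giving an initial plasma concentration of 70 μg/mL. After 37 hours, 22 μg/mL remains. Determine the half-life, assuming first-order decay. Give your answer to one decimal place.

22.2 hours

A/A₀ = 22/70 ≈ 0.31429.
n = log₂(3.1818) ≈ 1.6699 half-lives elapsed in 37 hours.
t½ = 37/1.6699 ≈ 22.158 hours.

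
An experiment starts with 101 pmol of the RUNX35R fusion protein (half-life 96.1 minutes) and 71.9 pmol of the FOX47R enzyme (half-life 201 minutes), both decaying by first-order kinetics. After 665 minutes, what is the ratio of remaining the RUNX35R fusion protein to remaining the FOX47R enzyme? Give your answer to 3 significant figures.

0.115

RUNX35R fusion protein: 101 × (1/2)^(665/96.1) = 101 × (1/2)^6.9199 ≈ 0.83413 pmol.
FOX47R enzyme: 71.9 × (1/2)^(665/201) = 71.9 × (1/2)^3.3085 ≈ 7.2574 pmol.
Ratio ≈ 0.83413 / 7.2574 ≈ 0.11493.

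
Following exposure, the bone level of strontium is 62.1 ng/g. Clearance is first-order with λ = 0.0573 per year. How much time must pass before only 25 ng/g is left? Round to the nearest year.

16 years

t½ = ln 2 / λ = 0.69315 / 0.0573 ≈ 12.097 years.
Fraction remaining = 25/62.1 ≈ 0.40258.
n = log₂(62.1/25) = ln(2.484)/ln 2 ≈ 1.3127 half-lives.
t = n × t½ = 1.3127 × 12.097 ≈ 15.879 years.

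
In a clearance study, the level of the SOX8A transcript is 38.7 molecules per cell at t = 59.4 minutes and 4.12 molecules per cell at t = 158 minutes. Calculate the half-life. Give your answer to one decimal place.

30.5 minutes

Over Δt = 158 − 59.4 = 98.6 minutes, the level fell by a factor of 38.7/4.12 ≈ 9.3932.
n = log₂(9.3932) ≈ 3.2316 half-lives, so t½ = 98.6/3.2316 ≈ 30.511 minutes.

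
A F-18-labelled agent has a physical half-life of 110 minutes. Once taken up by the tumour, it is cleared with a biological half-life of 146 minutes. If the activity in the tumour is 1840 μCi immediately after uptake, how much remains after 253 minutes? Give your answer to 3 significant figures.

1/t_eff = 1/t_phys + 1/t_biol = 1/110 + 1/146 = 0.01594 per minute.
t_eff = 110 × 146 / (110 + 146) ≈ 62.734 minutes.
Remaining = 1840 × (1/2)^(253/62.734) = 1840 × (1/2)^4.0329 ≈ 112.41 μCi.

112 μCi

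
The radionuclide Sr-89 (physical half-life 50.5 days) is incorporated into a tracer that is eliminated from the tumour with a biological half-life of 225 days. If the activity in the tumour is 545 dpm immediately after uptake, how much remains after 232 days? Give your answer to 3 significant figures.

11.0 dpm

1/t_eff = 1/t_phys + 1/t_biol = 1/50.5 + 1/225 = 0.024246 per day.
t_eff = 50.5 × 225 / (50.5 + 225) ≈ 41.243 days.
Remaining = 545 × (1/2)^(232/41.243) = 545 × (1/2)^5.6252 ≈ 11.042 dpm.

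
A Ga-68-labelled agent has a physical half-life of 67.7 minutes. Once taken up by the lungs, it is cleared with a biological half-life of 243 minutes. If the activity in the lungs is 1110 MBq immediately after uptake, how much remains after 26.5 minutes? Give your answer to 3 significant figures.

785 MBq

1/t_eff = 1/t_phys + 1/t_biol = 1/67.7 + 1/243 = 0.018886 per minute.
t_eff = 67.7 × 243 / (67.7 + 243) ≈ 52.949 minutes.
Remaining = 1110 × (1/2)^(26.5/52.949) = 1110 × (1/2)^0.50049 ≈ 784.62 MBq.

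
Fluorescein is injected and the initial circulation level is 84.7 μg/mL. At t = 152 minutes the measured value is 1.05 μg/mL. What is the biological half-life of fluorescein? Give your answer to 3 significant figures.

24.0 minutes

A/A₀ = 1.05/84.7 ≈ 0.012397.
n = log₂(80.667) ≈ 6.3339 half-lives elapsed in 152 minutes.
t½ = 152/6.3339 ≈ 23.998 minutes.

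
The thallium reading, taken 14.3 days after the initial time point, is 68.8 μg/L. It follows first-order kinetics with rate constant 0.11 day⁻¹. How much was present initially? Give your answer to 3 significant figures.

t½ = ln 2 / k = 0.69315 / 0.11 ≈ 6.3013 days.
Number of half-lives elapsed: n = 14.3/6.3013 ≈ 2.2694.
A₀ = A × 2^n = 68.8 × 2^2.2694 = 68.8 × 4.8211 ≈ 331.69 μg/L.

332 μg/L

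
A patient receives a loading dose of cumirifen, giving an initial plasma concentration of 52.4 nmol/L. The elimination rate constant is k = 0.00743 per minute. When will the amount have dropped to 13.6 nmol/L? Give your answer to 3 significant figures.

t½ = ln 2 / k = 0.69315 / 0.00743 ≈ 93.29 minutes.
Fraction remaining = 13.6/52.4 ≈ 0.25954.
n = log₂(52.4/13.6) = ln(3.8529)/ln 2 ≈ 1.946 half-lives.
t = n × t½ = 1.946 × 93.29 ≈ 181.54 minutes.

182 minutes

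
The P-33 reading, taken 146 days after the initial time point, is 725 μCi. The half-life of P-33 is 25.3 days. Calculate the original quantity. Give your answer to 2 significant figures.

Number of half-lives elapsed: n = 146/25.3 ≈ 5.7708.
A₀ = A × 2^n = 725 × 2^5.7708 = 725 × 54.597 ≈ 39583 μCi.

40000 μCi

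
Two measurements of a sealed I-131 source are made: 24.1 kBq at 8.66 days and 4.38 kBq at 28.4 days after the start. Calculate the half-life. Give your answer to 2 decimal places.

Over Δt = 28.4 − 8.66 = 19.74 days, the level fell by a factor of 24.1/4.38 ≈ 5.5023.
n = log₂(5.5023) ≈ 2.46 half-lives, so t½ = 19.74/2.46 ≈ 8.0243 days.

8.02 days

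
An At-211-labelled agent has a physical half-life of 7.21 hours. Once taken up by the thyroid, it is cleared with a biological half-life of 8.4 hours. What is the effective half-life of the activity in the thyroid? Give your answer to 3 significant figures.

1/t_eff = 1/t_phys + 1/t_biol = 1/7.21 + 1/8.4 = 0.25774 per hour.
t_eff = 7.21 × 8.4 / (7.21 + 8.4) ≈ 3.8798 hours.

3.88 hours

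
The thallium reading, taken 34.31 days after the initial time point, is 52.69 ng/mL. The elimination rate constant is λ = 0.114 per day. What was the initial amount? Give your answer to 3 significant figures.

2630 ng/mL

t½ = ln 2 / λ = 0.69315 / 0.114 ≈ 6.0802 days.
Number of half-lives elapsed: n = 34.31/6.0802 ≈ 5.6429.
A₀ = A × 2^n = 52.69 × 2^5.6429 = 52.69 × 49.966 ≈ 2632.7 ng/mL.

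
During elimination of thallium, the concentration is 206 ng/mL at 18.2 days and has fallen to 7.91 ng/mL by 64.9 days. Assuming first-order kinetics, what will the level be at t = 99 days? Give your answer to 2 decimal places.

Over Δt = 64.9 − 18.2 = 46.7 days, the level fell by a factor of 206/7.91 ≈ 26.043.
n = log₂(26.043) ≈ 4.7028 half-lives, so t½ = 46.7/4.7028 ≈ 9.9302 days.
From t = 64.9 to t = 99: 7.91 × (1/2)^((99−64.9)/9.9302) ≈ 0.7319 ng/mL.

0.73 ng/mL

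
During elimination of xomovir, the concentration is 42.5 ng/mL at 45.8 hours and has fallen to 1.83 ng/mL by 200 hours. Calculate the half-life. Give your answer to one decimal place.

34.0 hours

Over Δt = 200 − 45.8 = 154.2 hours, the level fell by a factor of 42.5/1.83 ≈ 23.224.
n = log₂(23.224) ≈ 4.5375 half-lives, so t½ = 154.2/4.5375 ≈ 33.983 hours.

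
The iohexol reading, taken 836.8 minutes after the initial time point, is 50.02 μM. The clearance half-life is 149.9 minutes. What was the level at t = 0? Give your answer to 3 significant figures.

2400 μM

Number of half-lives elapsed: n = 836.8/149.9 ≈ 5.5824.
A₀ = A × 2^n = 50.02 × 2^5.5824 = 50.02 × 47.914 ≈ 2396.7 μM.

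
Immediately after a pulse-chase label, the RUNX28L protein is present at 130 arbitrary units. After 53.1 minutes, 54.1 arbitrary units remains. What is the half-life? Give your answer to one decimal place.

A/A₀ = 54.1/130 ≈ 0.41615.
n = log₂(2.403) ≈ 1.2648 half-lives elapsed in 53.1 minutes.
t½ = 53.1/1.2648 ≈ 41.983 minutes.

42.0 minutes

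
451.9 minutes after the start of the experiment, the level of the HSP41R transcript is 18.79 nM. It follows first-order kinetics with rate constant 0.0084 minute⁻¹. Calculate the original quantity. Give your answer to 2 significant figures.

840 nM

t½ = ln 2 / λ = 0.69315 / 0.0084 ≈ 82.518 minutes.
Number of half-lives elapsed: n = 451.9/82.518 ≈ 5.4764.
A₀ = A × 2^n = 18.79 × 2^5.4764 = 18.79 × 44.521 ≈ 836.55 nM.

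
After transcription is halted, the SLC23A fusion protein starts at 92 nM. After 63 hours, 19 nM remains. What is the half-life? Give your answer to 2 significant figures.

28 hours

A/A₀ = 19/92 ≈ 0.20652.
n = log₂(4.8421) ≈ 2.2756 half-lives elapsed in 63 hours.
t½ = 63/2.2756 ≈ 27.685 hours.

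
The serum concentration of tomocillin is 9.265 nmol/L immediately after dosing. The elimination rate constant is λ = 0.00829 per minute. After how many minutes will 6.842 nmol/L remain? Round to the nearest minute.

t½ = ln 2 / λ = 0.69315 / 0.00829 ≈ 83.612 minutes.
Fraction remaining = 6.842/9.265 ≈ 0.73848.
n = log₂(9.265/6.842) = ln(1.3541)/ln 2 ≈ 0.43737 half-lives.
t = n × t½ = 0.43737 × 83.612 ≈ 36.57 minutes.

37 minutes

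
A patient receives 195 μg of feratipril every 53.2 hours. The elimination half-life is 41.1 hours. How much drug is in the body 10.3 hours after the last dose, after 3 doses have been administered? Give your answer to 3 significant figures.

The 3 doses were given 116.7, 63.5, 10.3 hours ago.
Total = 195·(1/2)^(116.7/41.1) + 195·(1/2)^(63.5/41.1) + 195·(1/2)^(10.3/41.1)
      = 27.245 + 66.825 + 163.91 ≈ 257.98 μg.

258 μg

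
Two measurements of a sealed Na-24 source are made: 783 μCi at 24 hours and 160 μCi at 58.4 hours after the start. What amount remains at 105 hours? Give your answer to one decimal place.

Over Δt = 58.4 − 24 = 34.4 hours, the level fell by a factor of 783/160 ≈ 4.8937.
n = log₂(4.8937) ≈ 2.2909 half-lives, so t½ = 34.4/2.2909 ≈ 15.016 hours.
From t = 58.4 to t = 105: 160 × (1/2)^((105−58.4)/15.016) ≈ 18.616 μCi.

18.6 μCi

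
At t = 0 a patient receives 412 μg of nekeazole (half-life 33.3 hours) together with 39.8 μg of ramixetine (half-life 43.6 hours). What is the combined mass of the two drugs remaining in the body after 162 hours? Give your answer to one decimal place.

17.2 μg

nekeazole: 412 × (1/2)^(162/33.3) = 412 × (1/2)^4.8649 ≈ 14.139 μg.
ramixetine: 39.8 × (1/2)^(162/43.6) = 39.8 × (1/2)^3.7156 ≈ 3.0295 μg.
Total = 14.139 + 3.0295 ≈ 17.169 μg.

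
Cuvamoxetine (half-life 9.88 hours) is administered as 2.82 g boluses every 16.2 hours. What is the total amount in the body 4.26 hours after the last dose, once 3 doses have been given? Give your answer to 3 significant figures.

The 3 doses were given 36.66, 20.46, 4.26 hours ago.
Total = 2.82·(1/2)^(36.66/9.88) + 2.82·(1/2)^(20.46/9.88) + 2.82·(1/2)^(4.26/9.88)
      = 0.21541 + 0.67121 + 2.0915 ≈ 2.9781 g.

2.98 g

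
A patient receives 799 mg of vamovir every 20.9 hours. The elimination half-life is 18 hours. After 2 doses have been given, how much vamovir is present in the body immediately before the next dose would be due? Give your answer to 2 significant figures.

The 2 doses were given 41.8, 20.9 hours ago.
Total = 799·(1/2)^(41.8/18) + 799·(1/2)^(20.9/18)
      = 159.77 + 357.29 ≈ 517.05 mg.

520 mg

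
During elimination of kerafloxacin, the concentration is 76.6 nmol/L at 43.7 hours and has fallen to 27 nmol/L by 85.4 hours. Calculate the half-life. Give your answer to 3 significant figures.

27.7 hours

Over Δt = 85.4 − 43.7 = 41.7 hours, the level fell by a factor of 76.6/27 ≈ 2.837.
n = log₂(2.837) ≈ 1.5044 half-lives, so t½ = 41.7/1.5044 ≈ 27.719 hours.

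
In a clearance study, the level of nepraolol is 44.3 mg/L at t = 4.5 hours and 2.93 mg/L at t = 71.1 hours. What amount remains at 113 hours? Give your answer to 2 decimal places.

Over Δt = 71.1 − 4.5 = 66.6 hours, the level fell by a factor of 44.3/2.93 ≈ 15.119.
n = log₂(15.119) ≈ 3.9183 half-lives, so t½ = 66.6/3.9183 ≈ 16.997 hours.
From t = 71.1 to t = 113: 2.93 × (1/2)^((113−71.1)/16.997) ≈ 0.53062 mg/L.

0.53 mg/L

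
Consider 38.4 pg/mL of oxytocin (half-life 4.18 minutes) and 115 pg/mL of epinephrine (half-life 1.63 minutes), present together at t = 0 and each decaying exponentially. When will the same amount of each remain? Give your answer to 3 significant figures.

4.23 minutes

Set 38.4·(1/2)^(t/4.18) = 115·(1/2)^(t/1.63).
Taking log₂: log₂(38.4/115) = t·(1/4.18 − 1/1.63).
log₂(0.33391) = -1.5825; 1/4.18 − 1/1.63 = -0.37426.
t = -1.5825 / -0.37426 ≈ 4.2282 minutes.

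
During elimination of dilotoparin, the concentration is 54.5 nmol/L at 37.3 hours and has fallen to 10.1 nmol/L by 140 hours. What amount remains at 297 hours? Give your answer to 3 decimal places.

Over Δt = 140 − 37.3 = 102.7 hours, the level fell by a factor of 54.5/10.1 ≈ 5.396.
n = log₂(5.396) ≈ 2.4319 half-lives, so t½ = 102.7/2.4319 ≈ 42.23 hours.
From t = 140 to t = 297: 10.1 × (1/2)^((297−140)/42.23) ≈ 0.76768 nmol/L.

0.768 nmol/L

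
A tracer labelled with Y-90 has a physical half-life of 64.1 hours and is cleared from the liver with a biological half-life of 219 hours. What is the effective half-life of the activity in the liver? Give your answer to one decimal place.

49.6 hours

1/t_eff = 1/t_phys + 1/t_biol = 1/64.1 + 1/219 = 0.020167 per hour.
t_eff = 64.1 × 219 / (64.1 + 219) ≈ 49.586 hours.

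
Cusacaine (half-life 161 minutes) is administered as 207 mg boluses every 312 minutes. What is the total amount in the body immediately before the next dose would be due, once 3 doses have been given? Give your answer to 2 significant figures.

The 3 doses were given 936, 624, 312 minutes ago.
Total = 207·(1/2)^(936/161) + 207·(1/2)^(624/161) + 207·(1/2)^(312/161)
      = 3.6803 + 14.101 + 54.027 ≈ 71.808 mg.

72 mg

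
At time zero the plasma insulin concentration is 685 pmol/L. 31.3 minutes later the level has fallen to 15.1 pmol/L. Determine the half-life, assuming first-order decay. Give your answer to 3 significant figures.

5.69 minutes

A/A₀ = 15.1/685 ≈ 0.022044.
n = log₂(45.364) ≈ 5.5035 half-lives elapsed in 31.3 minutes.
t½ = 31.3/5.5035 ≈ 5.6873 minutes.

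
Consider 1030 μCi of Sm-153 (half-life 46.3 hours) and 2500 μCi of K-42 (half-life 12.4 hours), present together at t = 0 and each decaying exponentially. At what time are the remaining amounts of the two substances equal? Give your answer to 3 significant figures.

21.7 hours

Set 1030·(1/2)^(t/46.3) = 2500·(1/2)^(t/12.4).
Taking log₂: log₂(1030/2500) = t·(1/46.3 − 1/12.4).
log₂(0.412) = -1.2793; 1/46.3 − 1/12.4 = -0.059047.
t = -1.2793 / -0.059047 ≈ 21.666 hours.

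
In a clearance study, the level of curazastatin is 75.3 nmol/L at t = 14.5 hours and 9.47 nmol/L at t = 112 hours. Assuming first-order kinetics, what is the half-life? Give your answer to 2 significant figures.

Over Δt = 112 − 14.5 = 97.5 hours, the level fell by a factor of 75.3/9.47 ≈ 7.9514.
n = log₂(7.9514) ≈ 2.9912 half-lives, so t½ = 97.5/2.9912 ≈ 32.595 hours.

33 hours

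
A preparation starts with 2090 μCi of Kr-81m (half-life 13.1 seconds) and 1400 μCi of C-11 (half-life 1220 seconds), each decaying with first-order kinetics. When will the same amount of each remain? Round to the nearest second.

8 seconds

Set 2090·(1/2)^(t/13.1) = 1400·(1/2)^(t/1220).
Taking log₂: log₂(2090/1400) = t·(1/13.1 − 1/1220).
log₂(1.4929) = 0.57808; 1/13.1 − 1/1220 = 0.075516.
t = 0.57808 / 0.075516 ≈ 7.655 seconds.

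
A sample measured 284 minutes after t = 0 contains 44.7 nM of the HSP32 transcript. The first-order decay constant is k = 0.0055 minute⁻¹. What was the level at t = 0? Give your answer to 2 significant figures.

210 nM

t½ = ln 2 / k = 0.69315 / 0.0055 ≈ 126.03 minutes.
Number of half-lives elapsed: n = 284/126.03 ≈ 2.2535.
A₀ = A × 2^n = 44.7 × 2^2.2535 = 44.7 × 4.7683 ≈ 213.15 nM.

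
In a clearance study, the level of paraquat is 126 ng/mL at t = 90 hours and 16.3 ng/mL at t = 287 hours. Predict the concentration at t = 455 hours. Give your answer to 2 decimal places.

2.85 ng/mL

Over Δt = 287 − 90 = 197 hours, the level fell by a factor of 126/16.3 ≈ 7.7301.
n = log₂(7.7301) ≈ 2.9505 half-lives, so t½ = 197/2.9505 ≈ 66.769 hours.
From t = 287 to t = 455: 16.3 × (1/2)^((455−287)/66.769) ≈ 2.8494 ng/mL.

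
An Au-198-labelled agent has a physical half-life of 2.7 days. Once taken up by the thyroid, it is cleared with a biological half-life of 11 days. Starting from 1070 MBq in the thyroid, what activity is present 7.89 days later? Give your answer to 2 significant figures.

1/t_eff = 1/t_phys + 1/t_biol = 1/2.7 + 1/11 = 0.46128 per day.
t_eff = 2.7 × 11 / (2.7 + 11) ≈ 2.1679 days.
Remaining = 1070 × (1/2)^(7.89/2.1679) = 1070 × (1/2)^3.6395 ≈ 85.859 MBq.

86 MBq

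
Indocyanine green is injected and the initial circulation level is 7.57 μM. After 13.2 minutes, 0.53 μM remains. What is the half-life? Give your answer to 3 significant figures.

A/A₀ = 0.53/7.57 ≈ 0.070013.
n = log₂(14.283) ≈ 3.8362 half-lives elapsed in 13.2 minutes.
t½ = 13.2/3.8362 ≈ 3.4409 minutes.

3.44 minutes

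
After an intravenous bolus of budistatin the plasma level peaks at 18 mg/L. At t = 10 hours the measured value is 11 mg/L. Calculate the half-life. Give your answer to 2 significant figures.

A/A₀ = 11/18 ≈ 0.61111.
n = log₂(1.6364) ≈ 0.71049 half-lives elapsed in 10 hours.
t½ = 10/0.71049 ≈ 14.075 hours.

14 hours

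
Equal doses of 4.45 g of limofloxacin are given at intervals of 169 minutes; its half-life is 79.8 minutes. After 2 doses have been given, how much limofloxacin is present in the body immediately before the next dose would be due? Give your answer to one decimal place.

The 2 doses were given 338, 169 minutes ago.
Total = 4.45·(1/2)^(338/79.8) + 4.45·(1/2)^(169/79.8)
      = 0.23622 + 1.0253 ≈ 1.2615 g.

1.3 g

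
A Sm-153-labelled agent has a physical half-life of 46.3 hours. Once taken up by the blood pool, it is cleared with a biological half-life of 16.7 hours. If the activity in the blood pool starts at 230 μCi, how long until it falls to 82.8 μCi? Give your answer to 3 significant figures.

18.1 hours

1/t_eff = 1/t_phys + 1/t_biol = 1/46.3 + 1/16.7 = 0.081479 per hour.
t_eff = 46.3 × 16.7 / (46.3 + 16.7) ≈ 12.273 hours.
n = log₂(230/82.8) ≈ 1.4739; t = 1.4739 × 12.273 ≈ 18.09 hours.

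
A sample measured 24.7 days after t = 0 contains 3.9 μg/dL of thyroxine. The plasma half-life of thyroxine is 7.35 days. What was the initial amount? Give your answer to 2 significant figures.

40 μg/dL

Number of half-lives elapsed: n = 24.7/7.35 ≈ 3.3605.
A₀ = A × 2^n = 3.9 × 2^3.3605 = 3.9 × 10.271 ≈ 40.058 μg/dL.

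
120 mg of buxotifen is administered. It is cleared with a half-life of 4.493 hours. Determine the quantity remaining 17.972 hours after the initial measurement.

Elapsed time is 4 half-lives (17.972/4.493).
Each half-life halves the amount: 120 × (1/2)^4 = 120/16 = 7.5 mg.

7.5 mg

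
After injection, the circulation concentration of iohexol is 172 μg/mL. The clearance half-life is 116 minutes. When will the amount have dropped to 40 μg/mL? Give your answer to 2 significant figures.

Fraction remaining = 40/172 ≈ 0.23256.
n = log₂(172/40) = ln(4.3)/ln 2 ≈ 2.1043 half-lives.
t = n × t½ = 2.1043 × 116 ≈ 244.1 minutes.

240 minutes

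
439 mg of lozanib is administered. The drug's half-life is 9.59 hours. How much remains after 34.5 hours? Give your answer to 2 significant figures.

36 mg

Number of half-lives: n = 34.5/9.59 ≈ 3.5975.
Remaining = 439 × (1/2)^3.5975 = 439 × 0.082612 ≈ 36.267 mg.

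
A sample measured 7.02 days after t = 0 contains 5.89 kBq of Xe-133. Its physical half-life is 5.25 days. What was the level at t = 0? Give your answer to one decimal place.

Number of half-lives elapsed: n = 7.02/5.25 ≈ 1.3371.
A₀ = A × 2^n = 5.89 × 2^1.3371 = 5.89 × 2.5265 ≈ 14.881 kBq.

14.9 kBq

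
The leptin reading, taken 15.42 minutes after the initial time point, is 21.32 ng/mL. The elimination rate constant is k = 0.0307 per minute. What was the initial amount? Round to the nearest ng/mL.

t½ = ln 2 / k = 0.69315 / 0.0307 ≈ 22.578 minutes.
Number of half-lives elapsed: n = 15.42/22.578 ≈ 0.68296.
A₀ = A × 2^n = 21.32 × 2^0.68296 = 21.32 × 1.6054 ≈ 34.228 ng/mL.

34 ng/mL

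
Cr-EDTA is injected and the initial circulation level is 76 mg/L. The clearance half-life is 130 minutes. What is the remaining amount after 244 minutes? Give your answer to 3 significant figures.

20.7 mg/L

Number of half-lives: n = 244/130 ≈ 1.8769.
Remaining = 76 × (1/2)^1.8769 = 76 × 0.27226 ≈ 20.692 mg/L.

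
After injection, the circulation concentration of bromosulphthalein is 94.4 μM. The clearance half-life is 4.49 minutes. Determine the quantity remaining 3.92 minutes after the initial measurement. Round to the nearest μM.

52 μM

Number of half-lives: n = 3.92/4.49 ≈ 0.87305.
Remaining = 94.4 × (1/2)^0.87305 = 94.4 × 0.54599 ≈ 51.542 μM.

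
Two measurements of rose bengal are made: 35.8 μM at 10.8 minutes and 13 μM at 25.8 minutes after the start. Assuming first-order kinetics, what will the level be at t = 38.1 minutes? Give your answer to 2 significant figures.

5.7 μM

Over Δt = 25.8 − 10.8 = 15 minutes, the level fell by a factor of 35.8/13 ≈ 2.7538.
n = log₂(2.7538) ≈ 1.4614 half-lives, so t½ = 15/1.4614 ≈ 10.264 minutes.
From t = 25.8 to t = 38.1: 13 × (1/2)^((38.1−25.8)/10.264) ≈ 5.6649 μM.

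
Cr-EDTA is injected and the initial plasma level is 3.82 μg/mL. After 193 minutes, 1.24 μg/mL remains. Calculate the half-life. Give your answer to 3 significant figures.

A/A₀ = 1.24/3.82 ≈ 0.32461.
n = log₂(3.0806) ≈ 1.6232 half-lives elapsed in 193 minutes.
t½ = 193/1.6232 ≈ 118.9 minutes.

119 minutes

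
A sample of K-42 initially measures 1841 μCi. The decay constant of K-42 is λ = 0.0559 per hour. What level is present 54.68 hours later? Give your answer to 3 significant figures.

t½ = ln 2 / λ = 0.69315 / 0.0559 ≈ 12.4 hours.
Number of half-lives: n = 54.68/12.4 ≈ 4.4098.
Remaining = 1841 × (1/2)^4.4098 = 1841 × 0.047047 ≈ 86.613 μCi.

86.6 μCi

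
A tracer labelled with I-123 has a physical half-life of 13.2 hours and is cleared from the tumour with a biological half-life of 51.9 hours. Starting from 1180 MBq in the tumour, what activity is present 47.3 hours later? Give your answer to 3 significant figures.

52.3 MBq

1/t_eff = 1/t_phys + 1/t_biol = 1/13.2 + 1/51.9 = 0.095025 per hour.
t_eff = 13.2 × 51.9 / (13.2 + 51.9) ≈ 10.524 hours.
Remaining = 1180 × (1/2)^(47.3/10.524) = 1180 × (1/2)^4.4947 ≈ 52.341 MBq.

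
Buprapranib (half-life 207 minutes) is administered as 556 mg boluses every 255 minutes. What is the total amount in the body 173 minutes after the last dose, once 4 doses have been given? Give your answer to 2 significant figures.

The 4 doses were given 938, 683, 428, 173 minutes ago.
Total = 556·(1/2)^(938/207) + 556·(1/2)^(683/207) + 556·(1/2)^(428/207) + 556·(1/2)^(173/207)
      = 24.043 + 56.47 + 132.63 + 311.52 ≈ 524.67 mg.

520 mg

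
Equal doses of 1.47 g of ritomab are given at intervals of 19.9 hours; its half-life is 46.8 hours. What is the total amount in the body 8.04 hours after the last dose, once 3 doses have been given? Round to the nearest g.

The 3 doses were given 47.84, 27.94, 8.04 hours ago.
Total = 1.47·(1/2)^(47.84/46.8) + 1.47·(1/2)^(27.94/46.8) + 1.47·(1/2)^(8.04/46.8)
      = 0.72377 + 0.97185 + 1.305 ≈ 3.0006 g.

3 g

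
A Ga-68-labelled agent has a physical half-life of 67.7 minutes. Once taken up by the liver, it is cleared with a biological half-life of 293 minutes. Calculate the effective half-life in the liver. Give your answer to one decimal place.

1/t_eff = 1/t_phys + 1/t_biol = 1/67.7 + 1/293 = 0.018184 per minute.
t_eff = 67.7 × 293 / (67.7 + 293) ≈ 54.993 minutes.

55.0 minutes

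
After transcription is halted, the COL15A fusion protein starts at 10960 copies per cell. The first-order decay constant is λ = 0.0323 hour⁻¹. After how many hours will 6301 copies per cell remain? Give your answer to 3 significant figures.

t½ = ln 2 / λ = 0.69315 / 0.0323 ≈ 21.46 hours.
Fraction remaining = 6301/10960 ≈ 0.57491.
n = log₂(10960/6301) = ln(1.7394)/ln 2 ≈ 0.7986 half-lives.
t = n × t½ = 0.7986 × 21.46 ≈ 17.138 hours.

17.1 hours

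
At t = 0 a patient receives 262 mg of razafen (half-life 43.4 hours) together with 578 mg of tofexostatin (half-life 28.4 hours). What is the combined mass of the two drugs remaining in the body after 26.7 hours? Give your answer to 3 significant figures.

razafen: 262 × (1/2)^(26.7/43.4) = 262 × (1/2)^0.61521 ≈ 171.04 mg.
tofexostatin: 578 × (1/2)^(26.7/28.4) = 578 × (1/2)^0.94014 ≈ 301.24 mg.
Total = 171.04 + 301.24 ≈ 472.29 mg.

472 mg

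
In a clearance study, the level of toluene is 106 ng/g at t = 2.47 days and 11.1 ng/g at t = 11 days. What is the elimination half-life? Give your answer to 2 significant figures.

Over Δt = 11 − 2.47 = 8.53 days, the level fell by a factor of 106/11.1 ≈ 9.5495.
n = log₂(9.5495) ≈ 3.2554 half-lives, so t½ = 8.53/3.2554 ≈ 2.6202 days.

2.6 days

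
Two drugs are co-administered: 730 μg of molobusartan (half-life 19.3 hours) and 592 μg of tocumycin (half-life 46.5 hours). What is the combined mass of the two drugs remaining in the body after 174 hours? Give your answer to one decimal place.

molobusartan: 730 × (1/2)^(174/19.3) = 730 × (1/2)^9.0155 ≈ 1.4105 μg.
tocumycin: 592 × (1/2)^(174/46.5) = 592 × (1/2)^3.7419 ≈ 44.247 μg.
Total = 1.4105 + 44.247 ≈ 45.658 μg.

45.7 μg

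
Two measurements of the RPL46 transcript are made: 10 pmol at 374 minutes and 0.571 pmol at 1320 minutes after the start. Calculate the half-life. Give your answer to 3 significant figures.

229 minutes

Over Δt = 1320 − 374 = 946 minutes, the level fell by a factor of 10/0.571 ≈ 17.513.
n = log₂(17.513) ≈ 4.1304 half-lives, so t½ = 946/4.1304 ≈ 229.04 minutes.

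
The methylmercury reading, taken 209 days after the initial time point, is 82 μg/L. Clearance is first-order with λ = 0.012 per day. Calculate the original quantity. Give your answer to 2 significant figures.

1000 μg/L

t½ = ln 2 / λ = 0.69315 / 0.012 ≈ 57.762 days.
Number of half-lives elapsed: n = 209/57.762 ≈ 3.6183.
A₀ = A × 2^n = 82 × 2^3.6183 = 82 × 12.28 ≈ 1007 μg/L.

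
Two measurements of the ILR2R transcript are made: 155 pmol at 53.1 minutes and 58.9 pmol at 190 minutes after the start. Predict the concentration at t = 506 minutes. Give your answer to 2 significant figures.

Over Δt = 190 − 53.1 = 136.9 minutes, the level fell by a factor of 155/58.9 ≈ 2.6316.
n = log₂(2.6316) ≈ 1.3959 half-lives, so t½ = 136.9/1.3959 ≈ 98.071 minutes.
From t = 190 to t = 506: 58.9 × (1/2)^((506−190)/98.071) ≈ 6.3117 pmol.

6.3 pmol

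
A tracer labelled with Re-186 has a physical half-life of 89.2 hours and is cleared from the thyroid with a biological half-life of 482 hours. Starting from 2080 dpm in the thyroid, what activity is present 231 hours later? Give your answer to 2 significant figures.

250 dpm

1/t_eff = 1/t_phys + 1/t_biol = 1/89.2 + 1/482 = 0.013285 per hour.
t_eff = 89.2 × 482 / (89.2 + 482) ≈ 75.27 hours.
Remaining = 2080 × (1/2)^(231/75.27) = 2080 × (1/2)^3.0689 ≈ 247.87 dpm.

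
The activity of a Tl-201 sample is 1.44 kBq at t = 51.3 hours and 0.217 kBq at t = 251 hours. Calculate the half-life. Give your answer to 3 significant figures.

Over Δt = 251 − 51.3 = 199.7 hours, the level fell by a factor of 1.44/0.217 ≈ 6.6359.
n = log₂(6.6359) ≈ 2.7303 half-lives, so t½ = 199.7/2.7303 ≈ 73.142 hours.

73.1 hours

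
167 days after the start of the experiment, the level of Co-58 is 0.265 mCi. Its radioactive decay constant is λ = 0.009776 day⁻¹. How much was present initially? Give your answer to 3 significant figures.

1.36 mCi

t½ = ln 2 / λ = 0.69315 / 0.009776 ≈ 70.903 days.
Number of half-lives elapsed: n = 167/70.903 ≈ 2.3553.
A₀ = A × 2^n = 0.265 × 2^2.3553 = 0.265 × 5.1171 ≈ 1.356 mCi.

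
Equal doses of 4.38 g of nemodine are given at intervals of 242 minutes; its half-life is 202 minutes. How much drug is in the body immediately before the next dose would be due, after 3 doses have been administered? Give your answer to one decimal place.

The 3 doses were given 726, 484, 242 minutes ago.
Total = 4.38·(1/2)^(726/202) + 4.38·(1/2)^(484/202) + 4.38·(1/2)^(242/202)
      = 0.36271 + 0.83214 + 1.9091 ≈ 3.104 g.

3.1 g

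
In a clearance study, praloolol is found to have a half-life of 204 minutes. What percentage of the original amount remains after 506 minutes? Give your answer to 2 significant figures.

18%

n = 506/204 ≈ 2.4804 half-lives.
Fraction remaining = (1/2)^2.4804 ≈ 0.1792, i.e. 17.92%.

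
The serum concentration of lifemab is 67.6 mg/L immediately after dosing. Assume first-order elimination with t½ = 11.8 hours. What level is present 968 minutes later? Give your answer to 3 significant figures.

Convert the elapsed time: 968 minutes = 16.1333 hours.
Number of half-lives: n = 16.1333/11.8 ≈ 1.3672.
Remaining = 67.6 × (1/2)^1.3672 = 67.6 × 0.38763 ≈ 26.204 mg/L.

26.2 mg/L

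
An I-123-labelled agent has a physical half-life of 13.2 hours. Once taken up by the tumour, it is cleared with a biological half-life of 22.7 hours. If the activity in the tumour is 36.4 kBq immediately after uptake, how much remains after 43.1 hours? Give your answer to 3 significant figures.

1/t_eff = 1/t_phys + 1/t_biol = 1/13.2 + 1/22.7 = 0.11981 per hour.
t_eff = 13.2 × 22.7 / (13.2 + 22.7) ≈ 8.3465 hours.
Remaining = 36.4 × (1/2)^(43.1/8.3465) = 36.4 × (1/2)^5.1638 ≈ 1.0154 kBq.

1.02 kBq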